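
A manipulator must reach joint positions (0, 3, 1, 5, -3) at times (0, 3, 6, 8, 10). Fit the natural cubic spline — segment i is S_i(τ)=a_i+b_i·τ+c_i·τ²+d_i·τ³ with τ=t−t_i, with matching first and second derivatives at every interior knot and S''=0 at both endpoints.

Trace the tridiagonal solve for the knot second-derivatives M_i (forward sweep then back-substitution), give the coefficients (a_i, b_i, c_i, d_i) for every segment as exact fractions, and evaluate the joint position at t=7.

Δ: Δ0=1, Δ1=-2/3, Δ2=2, Δ3=-4
row 1: diag=12, rhs=-10; c'=1/4, d'=-5/6
row 2: denom=10−3·1/4=37/4; d'=(16−3·-5/6)/(37/4)=2
row 3: denom=8−2·8/37=280/37; d'=(-36−2·2)/(280/37)=-37/7
back: M3=-37/7
back: M2=2−8/37·-37/7=22/7
back: M1=-5/6−1/4·22/7=-34/21
M: M0=0, M1=-34/21, M2=22/7, M3=-37/7, M4=0
seg 0: a=0, c=M0/2=0, d=(M1−M0)/(6·3)=-17/189, b=Δ0−h0·(2M0+M1)/6=38/21
seg 1: a=3, c=M1/2=-17/21, d=(M2−M1)/(6·3)=50/189, b=Δ1−h1·(2M1+M2)/6=-13/21
seg 2: a=1, c=M2/2=11/7, d=(M3−M2)/(6·2)=-59/84, b=Δ2−h2·(2M2+M3)/6=5/3
seg 3: a=5, c=M3/2=-37/14, d=(M4−M3)/(6·2)=37/84, b=Δ3−h3·(2M3+M4)/6=-10/21
t_q=7 → seg 2, τ=1; S=1+5/3·τ+11/7·τ²+-59/84·τ³=99/28

  seg 0: a=0 b=38/21 c=0 d=-17/189
  seg 1: a=3 b=-13/21 c=-17/21 d=50/189
  seg 2: a=1 b=5/3 c=11/7 d=-59/84
  seg 3: a=5 b=-10/21 c=-37/14 d=37/84
S(7) = 99/28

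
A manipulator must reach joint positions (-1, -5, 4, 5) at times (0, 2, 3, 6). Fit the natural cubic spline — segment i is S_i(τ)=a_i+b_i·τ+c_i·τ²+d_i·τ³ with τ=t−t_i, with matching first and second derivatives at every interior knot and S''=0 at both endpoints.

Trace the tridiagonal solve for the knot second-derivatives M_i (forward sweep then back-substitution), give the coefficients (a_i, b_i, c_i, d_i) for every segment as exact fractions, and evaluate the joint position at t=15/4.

Δ: Δ0=-2, Δ1=9, Δ2=1/3
row 1: diag=6, rhs=66; c'=1/6, d'=11
row 2: denom=8−1·1/6=47/6; d'=(-52−1·11)/(47/6)=-378/47
back: M2=-378/47
back: M1=11−1/6·-378/47=580/47
M: M0=0, M1=580/47, M2=-378/47, M3=0
seg 0: a=-1, c=M0/2=0, d=(M1−M0)/(6·2)=145/141, b=Δ0−h0·(2M0+M1)/6=-862/141
seg 1: a=-5, c=M1/2=290/47, d=(M2−M1)/(6·1)=-479/141, b=Δ1−h1·(2M1+M2)/6=878/141
seg 2: a=4, c=M2/2=-189/47, d=(M3−M2)/(6·3)=21/47, b=Δ2−h2·(2M2+M3)/6=1181/141
t_q=15/4 → seg 2, τ=3/4; S=4+1181/141·τ+-189/47·τ²+21/47·τ³=24691/3008

  seg 0: a=-1 b=-862/141 c=0 d=145/141
  seg 1: a=-5 b=878/141 c=290/47 d=-479/141
  seg 2: a=4 b=1181/141 c=-189/47 d=21/47
S(15/4) = 24691/3008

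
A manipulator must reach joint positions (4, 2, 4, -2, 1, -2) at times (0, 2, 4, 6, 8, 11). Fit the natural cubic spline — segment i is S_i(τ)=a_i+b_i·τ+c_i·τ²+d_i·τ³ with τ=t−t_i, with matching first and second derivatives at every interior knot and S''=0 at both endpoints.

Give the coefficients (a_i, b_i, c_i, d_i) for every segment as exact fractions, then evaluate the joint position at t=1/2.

  seg 0: a=4 b=-508/265 c=0 d=243/1060
  seg 1: a=2 b=221/265 c=729/530 d=-137/212
  seg 2: a=4 b=-376/265 c=-663/265 d=907/1060
  seg 3: a=-2 b=-307/265 c=279/106 d=-1381/2120
  seg 4: a=1 b=823/530 c=-1353/1060 d=451/3180
S(1/2) = 5207/1696

Δ: Δ0=-1, Δ1=1, Δ2=-3, Δ3=3/2, Δ4=-1
row 1: diag=8, rhs=12; c'=1/4, d'=3/2
row 2: denom=8−2·1/4=15/2; d'=(-24−2·3/2)/(15/2)=-18/5
row 3: denom=8−2·4/15=112/15; d'=(27−2·-18/5)/(112/15)=513/112
row 4: denom=10−2·15/56=265/28; d'=(-15−2·513/112)/(265/28)=-1353/530
back: M4=-1353/530
back: M3=513/112−15/56·-1353/530=279/53
back: M2=-18/5−4/15·279/53=-1326/265
back: M1=3/2−1/4·-1326/265=729/265
M: M0=0, M1=729/265, M2=-1326/265, M3=279/53, M4=-1353/530, M5=0
seg 0: a=4, c=M0/2=0, d=(M1−M0)/(6·2)=243/1060, b=Δ0−h0·(2M0+M1)/6=-508/265
seg 1: a=2, c=M1/2=729/530, d=(M2−M1)/(6·2)=-137/212, b=Δ1−h1·(2M1+M2)/6=221/265
seg 2: a=4, c=M2/2=-663/265, d=(M3−M2)/(6·2)=907/1060, b=Δ2−h2·(2M2+M3)/6=-376/265
seg 3: a=-2, c=M3/2=279/106, d=(M4−M3)/(6·2)=-1381/2120, b=Δ3−h3·(2M3+M4)/6=-307/265
seg 4: a=1, c=M4/2=-1353/1060, d=(M5−M4)/(6·3)=451/3180, b=Δ4−h4·(2M4+M5)/6=823/530
t_q=1/2 → seg 0, τ=1/2; S=4+-508/265·τ+0·τ²+243/1060·τ³=5207/1696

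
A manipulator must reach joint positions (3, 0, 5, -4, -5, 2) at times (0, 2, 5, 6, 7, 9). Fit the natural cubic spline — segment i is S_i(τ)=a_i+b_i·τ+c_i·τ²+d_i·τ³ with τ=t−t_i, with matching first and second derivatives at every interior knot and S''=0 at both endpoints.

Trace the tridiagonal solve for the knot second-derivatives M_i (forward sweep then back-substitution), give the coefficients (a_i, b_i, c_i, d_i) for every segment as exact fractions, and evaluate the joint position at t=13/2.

  seg 0: a=3 b=-31319/9438 c=0 d=8581/18876
  seg 1: a=0 b=20167/9438 c=8581/3146 d=-349/363
  seg 2: a=5 b=-70373/9438 c=-18641/3146 d=20677/4719
  seg 3: a=-4 b=-5287/858 c=22713/3146 d=-9710/4719
  seg 4: a=-5 b=19861/9438 c=3293/3146 d=-3293/18876
S(13/2) = -69631/12584

Δ: Δ0=-3/2, Δ1=5/3, Δ2=-9, Δ3=-1, Δ4=7/2
row 1: diag=10, rhs=19; c'=3/10, d'=19/10
row 2: denom=8−3·3/10=71/10; d'=(-64−3·19/10)/(71/10)=-697/71
row 3: denom=4−1·10/71=274/71; d'=(48−1·-697/71)/(274/71)=4105/274
row 4: denom=6−1·71/274=1573/274; d'=(27−1·4105/274)/(1573/274)=3293/1573
back: M4=3293/1573
back: M3=4105/274−71/274·3293/1573=22713/1573
back: M2=-697/71−10/71·22713/1573=-18641/1573
back: M1=19/10−3/10·-18641/1573=8581/1573
M: M0=0, M1=8581/1573, M2=-18641/1573, M3=22713/1573, M4=3293/1573, M5=0
seg 0: a=3, c=M0/2=0, d=(M1−M0)/(6·2)=8581/18876, b=Δ0−h0·(2M0+M1)/6=-31319/9438
seg 1: a=0, c=M1/2=8581/3146, d=(M2−M1)/(6·3)=-349/363, b=Δ1−h1·(2M1+M2)/6=20167/9438
seg 2: a=5, c=M2/2=-18641/3146, d=(M3−M2)/(6·1)=20677/4719, b=Δ2−h2·(2M2+M3)/6=-70373/9438
seg 3: a=-4, c=M3/2=22713/3146, d=(M4−M3)/(6·1)=-9710/4719, b=Δ3−h3·(2M3+M4)/6=-5287/858
seg 4: a=-5, c=M4/2=3293/3146, d=(M5−M4)/(6·2)=-3293/18876, b=Δ4−h4·(2M4+M5)/6=19861/9438
t_q=13/2 → seg 3, τ=1/2; S=-4+-5287/858·τ+22713/3146·τ²+-9710/4719·τ³=-69631/12584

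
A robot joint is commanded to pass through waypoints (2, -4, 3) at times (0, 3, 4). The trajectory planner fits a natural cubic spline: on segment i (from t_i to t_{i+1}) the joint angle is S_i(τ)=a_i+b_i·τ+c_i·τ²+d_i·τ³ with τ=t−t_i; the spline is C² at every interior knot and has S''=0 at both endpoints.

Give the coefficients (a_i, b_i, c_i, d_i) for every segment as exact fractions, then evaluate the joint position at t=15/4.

Δ: Δ0=-2, Δ1=7
row 1: diag=8, rhs=54; c'=1/8, d'=27/4
back: M1=27/4
M: M0=0, M1=27/4, M2=0
seg 0: a=2, c=M0/2=0, d=(M1−M0)/(6·3)=3/8, b=Δ0−h0·(2M0+M1)/6=-43/8
seg 1: a=-4, c=M1/2=27/8, d=(M2−M1)/(6·1)=-9/8, b=Δ1−h1·(2M1+M2)/6=19/4
t_q=15/4 → seg 1, τ=3/4; S=-4+19/4·τ+27/8·τ²+-9/8·τ³=505/512

  seg 0: a=2 b=-43/8 c=0 d=3/8
  seg 1: a=-4 b=19/4 c=27/8 d=-9/8
S(15/4) = 505/512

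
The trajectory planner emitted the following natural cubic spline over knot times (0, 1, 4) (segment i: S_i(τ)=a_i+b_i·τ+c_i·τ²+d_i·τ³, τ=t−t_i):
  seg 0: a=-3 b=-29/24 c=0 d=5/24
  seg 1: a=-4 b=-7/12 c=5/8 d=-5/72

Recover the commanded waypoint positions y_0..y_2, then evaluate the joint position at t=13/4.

y_0=-3 y_1=-4 y_2=-2
S(13/4) = -1505/512

y_0 = S_0(0) = a_0 = -3
y_1 = S_1(0) = a_1 = -4
y_2 = S_1(3) = -2
t_q=13/4 is in segment 1 (τ=9/4); S_1(τ)=-1505/512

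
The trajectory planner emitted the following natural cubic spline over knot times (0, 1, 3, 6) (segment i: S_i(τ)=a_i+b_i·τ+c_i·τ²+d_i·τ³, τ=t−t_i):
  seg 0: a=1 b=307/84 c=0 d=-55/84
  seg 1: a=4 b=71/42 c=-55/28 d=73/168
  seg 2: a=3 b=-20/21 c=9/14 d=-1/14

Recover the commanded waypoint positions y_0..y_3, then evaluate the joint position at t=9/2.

y_0 = S_0(0) = a_0 = 1
y_1 = S_1(0) = a_1 = 4
y_2 = S_2(0) = a_2 = 3
y_3 = S_2(3) = 4
t_q=9/2 is in segment 2 (τ=3/2); S_2(τ)=311/112

y_0=1 y_1=4 y_2=3 y_3=4
S(9/2) = 311/112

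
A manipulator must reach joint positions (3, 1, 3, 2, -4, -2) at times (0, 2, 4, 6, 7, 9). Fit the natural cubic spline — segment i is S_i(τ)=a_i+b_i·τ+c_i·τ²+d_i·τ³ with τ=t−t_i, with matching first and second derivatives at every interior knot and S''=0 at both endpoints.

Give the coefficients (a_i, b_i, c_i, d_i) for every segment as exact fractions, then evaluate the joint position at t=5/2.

Δ: Δ0=-1, Δ1=1, Δ2=-1/2, Δ3=-6, Δ4=1
row 1: diag=8, rhs=12; c'=1/4, d'=3/2
row 2: denom=8−2·1/4=15/2; d'=(-9−2·3/2)/(15/2)=-8/5
row 3: denom=6−2·4/15=82/15; d'=(-33−2·-8/5)/(82/15)=-447/82
row 4: denom=6−1·15/82=477/82; d'=(42−1·-447/82)/(477/82)=1297/159
back: M4=1297/159
back: M3=-447/82−15/82·1297/159=-368/53
back: M2=-8/5−4/15·-368/53=40/159
back: M1=3/2−1/4·40/159=457/318
M: M0=0, M1=457/318, M2=40/159, M3=-368/53, M4=1297/159, M5=0
seg 0: a=3, c=M0/2=0, d=(M1−M0)/(6·2)=457/3816, b=Δ0−h0·(2M0+M1)/6=-1411/954
seg 1: a=1, c=M1/2=457/636, d=(M2−M1)/(6·2)=-377/3816, b=Δ1−h1·(2M1+M2)/6=-20/477
seg 2: a=3, c=M2/2=20/159, d=(M3−M2)/(6·2)=-286/477, b=Δ2−h2·(2M2+M3)/6=1571/954
seg 3: a=2, c=M3/2=-184/53, d=(M4−M3)/(6·1)=2401/954, b=Δ3−h3·(2M3+M4)/6=-4813/954
seg 4: a=-4, c=M4/2=1297/318, d=(M5−M4)/(6·2)=-1297/1908, b=Δ4−h4·(2M4+M5)/6=-2117/477
t_q=5/2 → seg 1, τ=1/2; S=1+-20/477·τ+457/636·τ²+-377/3816·τ³=11665/10176

  seg 0: a=3 b=-1411/954 c=0 d=457/3816
  seg 1: a=1 b=-20/477 c=457/636 d=-377/3816
  seg 2: a=3 b=1571/954 c=20/159 d=-286/477
  seg 3: a=2 b=-4813/954 c=-184/53 d=2401/954
  seg 4: a=-4 b=-2117/477 c=1297/318 d=-1297/1908
S(5/2) = 11665/10176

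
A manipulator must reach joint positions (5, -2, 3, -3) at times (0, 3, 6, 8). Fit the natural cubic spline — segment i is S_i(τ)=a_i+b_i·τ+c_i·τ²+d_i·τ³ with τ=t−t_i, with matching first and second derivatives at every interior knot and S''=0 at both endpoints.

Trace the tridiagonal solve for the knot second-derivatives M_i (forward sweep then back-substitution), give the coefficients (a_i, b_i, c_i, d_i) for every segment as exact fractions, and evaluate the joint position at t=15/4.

Δ: Δ0=-7/3, Δ1=5/3, Δ2=-3
row 1: diag=12, rhs=24; c'=1/4, d'=2
row 2: denom=10−3·1/4=37/4; d'=(-28−3·2)/(37/4)=-136/37
back: M2=-136/37
back: M1=2−1/4·-136/37=108/37
M: M0=0, M1=108/37, M2=-136/37, M3=0
seg 0: a=5, c=M0/2=0, d=(M1−M0)/(6·3)=6/37, b=Δ0−h0·(2M0+M1)/6=-421/111
seg 1: a=-2, c=M1/2=54/37, d=(M2−M1)/(6·3)=-122/333, b=Δ1−h1·(2M1+M2)/6=65/111
seg 2: a=3, c=M2/2=-68/37, d=(M3−M2)/(6·2)=34/111, b=Δ2−h2·(2M2+M3)/6=-61/111
t_q=15/4 → seg 1, τ=3/4; S=-2+65/111·τ+54/37·τ²+-122/333·τ³=-1059/1184

  seg 0: a=5 b=-421/111 c=0 d=6/37
  seg 1: a=-2 b=65/111 c=54/37 d=-122/333
  seg 2: a=3 b=-61/111 c=-68/37 d=34/111
S(15/4) = -1059/1184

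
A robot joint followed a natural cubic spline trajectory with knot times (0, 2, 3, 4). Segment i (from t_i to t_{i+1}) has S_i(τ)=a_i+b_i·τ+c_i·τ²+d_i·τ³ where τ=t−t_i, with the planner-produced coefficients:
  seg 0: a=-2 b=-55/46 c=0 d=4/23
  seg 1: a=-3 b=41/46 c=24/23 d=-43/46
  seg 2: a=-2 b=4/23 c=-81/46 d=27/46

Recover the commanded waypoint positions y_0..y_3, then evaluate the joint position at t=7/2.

y_0=-2 y_1=-3 y_2=-2 y_3=-3
S(7/2) = -839/368

y_0 = S_0(0) = a_0 = -2
y_1 = S_1(0) = a_1 = -3
y_2 = S_2(0) = a_2 = -2
y_3 = S_2(1) = -3
t_q=7/2 is in segment 2 (τ=1/2); S_2(τ)=-839/368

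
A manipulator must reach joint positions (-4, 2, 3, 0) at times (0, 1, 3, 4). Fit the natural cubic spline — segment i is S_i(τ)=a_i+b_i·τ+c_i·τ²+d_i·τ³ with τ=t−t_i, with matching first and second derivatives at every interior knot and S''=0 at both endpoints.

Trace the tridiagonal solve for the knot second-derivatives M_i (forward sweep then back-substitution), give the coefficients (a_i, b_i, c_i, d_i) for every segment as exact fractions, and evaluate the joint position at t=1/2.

  seg 0: a=-4 b=109/16 c=0 d=-13/16
  seg 1: a=2 b=35/8 c=-39/16 d=1/4
  seg 2: a=3 b=-19/8 c=-15/16 d=5/16
S(1/2) = -89/128

Δ: Δ0=6, Δ1=1/2, Δ2=-3
row 1: diag=6, rhs=-33; c'=1/3, d'=-11/2
row 2: denom=6−2·1/3=16/3; d'=(-21−2·-11/2)/(16/3)=-15/8
back: M2=-15/8
back: M1=-11/2−1/3·-15/8=-39/8
M: M0=0, M1=-39/8, M2=-15/8, M3=0
seg 0: a=-4, c=M0/2=0, d=(M1−M0)/(6·1)=-13/16, b=Δ0−h0·(2M0+M1)/6=109/16
seg 1: a=2, c=M1/2=-39/16, d=(M2−M1)/(6·2)=1/4, b=Δ1−h1·(2M1+M2)/6=35/8
seg 2: a=3, c=M2/2=-15/16, d=(M3−M2)/(6·1)=5/16, b=Δ2−h2·(2M2+M3)/6=-19/8
t_q=1/2 → seg 0, τ=1/2; S=-4+109/16·τ+0·τ²+-13/16·τ³=-89/128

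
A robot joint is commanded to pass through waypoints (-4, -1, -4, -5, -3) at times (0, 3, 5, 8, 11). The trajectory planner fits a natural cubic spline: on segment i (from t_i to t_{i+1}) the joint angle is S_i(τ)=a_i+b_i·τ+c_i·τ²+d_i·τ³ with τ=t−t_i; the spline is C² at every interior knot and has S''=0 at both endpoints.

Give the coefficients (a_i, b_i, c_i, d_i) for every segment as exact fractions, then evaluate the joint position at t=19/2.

Δ: Δ0=1, Δ1=-3/2, Δ2=-1/3, Δ3=2/3
row 1: diag=10, rhs=-15; c'=1/5, d'=-3/2
row 2: denom=10−2·1/5=48/5; d'=(7−2·-3/2)/(48/5)=25/24
row 3: denom=12−3·5/16=177/16; d'=(6−3·25/24)/(177/16)=46/177
back: M3=46/177
back: M2=25/24−5/16·46/177=170/177
back: M1=-3/2−1/5·170/177=-599/354
M: M0=0, M1=-599/354, M2=170/177, M3=46/177, M4=0
seg 0: a=-4, c=M0/2=0, d=(M1−M0)/(6·3)=-599/6372, b=Δ0−h0·(2M0+M1)/6=1307/708
seg 1: a=-1, c=M1/2=-599/708, d=(M2−M1)/(6·2)=313/1416, b=Δ1−h1·(2M1+M2)/6=-245/354
seg 2: a=-4, c=M2/2=85/177, d=(M3−M2)/(6·3)=-62/1593, b=Δ2−h2·(2M2+M3)/6=-84/59
seg 3: a=-5, c=M3/2=23/177, d=(M4−M3)/(6·3)=-23/1593, b=Δ3−h3·(2M3+M4)/6=24/59
t_q=19/2 → seg 3, τ=3/2; S=-5+24/59·τ+23/177·τ²+-23/1593·τ³=-1957/472

  seg 0: a=-4 b=1307/708 c=0 d=-599/6372
  seg 1: a=-1 b=-245/354 c=-599/708 d=313/1416
  seg 2: a=-4 b=-84/59 c=85/177 d=-62/1593
  seg 3: a=-5 b=24/59 c=23/177 d=-23/1593
S(19/2) = -1957/472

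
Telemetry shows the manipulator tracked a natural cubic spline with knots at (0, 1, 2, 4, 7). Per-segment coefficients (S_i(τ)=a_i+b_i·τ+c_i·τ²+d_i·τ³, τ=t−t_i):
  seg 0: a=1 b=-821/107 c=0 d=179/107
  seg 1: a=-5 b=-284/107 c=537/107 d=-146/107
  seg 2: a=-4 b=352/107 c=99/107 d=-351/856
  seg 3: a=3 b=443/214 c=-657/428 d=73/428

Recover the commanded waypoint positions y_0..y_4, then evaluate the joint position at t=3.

y_0=1 y_1=-5 y_2=-4 y_3=3 y_4=0
S(3) = -167/856

y_0 = S_0(0) = a_0 = 1
y_1 = S_1(0) = a_1 = -5
y_2 = S_2(0) = a_2 = -4
y_3 = S_3(0) = a_3 = 3
y_4 = S_3(3) = 0
t_q=3 is in segment 2 (τ=1); S_2(τ)=-167/856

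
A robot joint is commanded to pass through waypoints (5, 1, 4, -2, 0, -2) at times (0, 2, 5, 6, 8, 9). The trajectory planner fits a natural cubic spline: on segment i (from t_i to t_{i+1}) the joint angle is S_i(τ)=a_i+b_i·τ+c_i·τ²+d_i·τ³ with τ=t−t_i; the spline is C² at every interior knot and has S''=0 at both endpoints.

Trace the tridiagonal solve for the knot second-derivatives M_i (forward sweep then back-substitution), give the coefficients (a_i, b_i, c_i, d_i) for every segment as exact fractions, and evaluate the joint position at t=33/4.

  seg 0: a=5 b=-1889/553 c=0 d=783/2212
  seg 1: a=1 b=460/553 c=2349/1106 d=-2287/3318
  seg 2: a=4 b=-5569/1106 c=-2256/553 d=3445/1106
  seg 3: a=-2 b=-2129/553 c=5823/1106 d=-3141/2212
  seg 4: a=0 b=94/553 c=-1800/553 d=600/553
S(33/4) = -91/632

Δ: Δ0=-2, Δ1=1, Δ2=-6, Δ3=1, Δ4=-2
row 1: diag=10, rhs=18; c'=3/10, d'=9/5
row 2: denom=8−3·3/10=71/10; d'=(-42−3·9/5)/(71/10)=-474/71
row 3: denom=6−1·10/71=416/71; d'=(42−1·-474/71)/(416/71)=108/13
row 4: denom=6−2·71/208=553/104; d'=(-18−2·108/13)/(553/104)=-3600/553
back: M4=-3600/553
back: M3=108/13−71/208·-3600/553=5823/553
back: M2=-474/71−10/71·5823/553=-4512/553
back: M1=9/5−3/10·-4512/553=2349/553
M: M0=0, M1=2349/553, M2=-4512/553, M3=5823/553, M4=-3600/553, M5=0
seg 0: a=5, c=M0/2=0, d=(M1−M0)/(6·2)=783/2212, b=Δ0−h0·(2M0+M1)/6=-1889/553
seg 1: a=1, c=M1/2=2349/1106, d=(M2−M1)/(6·3)=-2287/3318, b=Δ1−h1·(2M1+M2)/6=460/553
seg 2: a=4, c=M2/2=-2256/553, d=(M3−M2)/(6·1)=3445/1106, b=Δ2−h2·(2M2+M3)/6=-5569/1106
seg 3: a=-2, c=M3/2=5823/1106, d=(M4−M3)/(6·2)=-3141/2212, b=Δ3−h3·(2M3+M4)/6=-2129/553
seg 4: a=0, c=M4/2=-1800/553, d=(M5−M4)/(6·1)=600/553, b=Δ4−h4·(2M4+M5)/6=94/553
t_q=33/4 → seg 4, τ=1/4; S=0+94/553·τ+-1800/553·τ²+600/553·τ³=-91/632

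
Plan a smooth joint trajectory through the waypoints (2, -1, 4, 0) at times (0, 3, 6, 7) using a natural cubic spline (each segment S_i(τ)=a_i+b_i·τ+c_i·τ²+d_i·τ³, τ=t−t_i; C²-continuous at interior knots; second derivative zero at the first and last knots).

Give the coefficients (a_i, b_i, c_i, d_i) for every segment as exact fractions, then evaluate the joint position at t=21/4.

Δ: Δ0=-1, Δ1=5/3, Δ2=-4
row 1: diag=12, rhs=16; c'=1/4, d'=4/3
row 2: denom=8−3·1/4=29/4; d'=(-34−3·4/3)/(29/4)=-152/29
back: M2=-152/29
back: M1=4/3−1/4·-152/29=230/87
M: M0=0, M1=230/87, M2=-152/29, M3=0
seg 0: a=2, c=M0/2=0, d=(M1−M0)/(6·3)=115/783, b=Δ0−h0·(2M0+M1)/6=-202/87
seg 1: a=-1, c=M1/2=115/87, d=(M2−M1)/(6·3)=-343/783, b=Δ1−h1·(2M1+M2)/6=143/87
seg 2: a=4, c=M2/2=-76/29, d=(M3−M2)/(6·1)=76/87, b=Δ2−h2·(2M2+M3)/6=-196/87
t_q=21/4 → seg 1, τ=9/4; S=-1+143/87·τ+115/87·τ²+-343/783·τ³=8167/1856

  seg 0: a=2 b=-202/87 c=0 d=115/783
  seg 1: a=-1 b=143/87 c=115/87 d=-343/783
  seg 2: a=4 b=-196/87 c=-76/29 d=76/87
S(21/4) = 8167/1856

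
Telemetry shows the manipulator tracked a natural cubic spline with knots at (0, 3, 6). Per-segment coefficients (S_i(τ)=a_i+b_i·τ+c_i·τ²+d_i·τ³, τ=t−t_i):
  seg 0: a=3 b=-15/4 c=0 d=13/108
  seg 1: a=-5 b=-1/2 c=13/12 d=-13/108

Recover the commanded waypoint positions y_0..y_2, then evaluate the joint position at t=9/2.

y_0=3 y_1=-5 y_2=0
S(9/2) = -119/32

y_0 = S_0(0) = a_0 = 3
y_1 = S_1(0) = a_1 = -5
y_2 = S_1(3) = 0
t_q=9/2 is in segment 1 (τ=3/2); S_1(τ)=-119/32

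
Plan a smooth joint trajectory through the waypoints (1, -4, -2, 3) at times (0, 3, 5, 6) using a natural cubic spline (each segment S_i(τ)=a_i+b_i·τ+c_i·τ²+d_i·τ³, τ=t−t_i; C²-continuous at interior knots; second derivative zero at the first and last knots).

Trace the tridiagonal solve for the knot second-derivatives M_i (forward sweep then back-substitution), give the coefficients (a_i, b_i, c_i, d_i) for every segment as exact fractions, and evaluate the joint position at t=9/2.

Δ: Δ0=-5/3, Δ1=1, Δ2=5
row 1: diag=10, rhs=16; c'=1/5, d'=8/5
row 2: denom=6−2·1/5=28/5; d'=(24−2·8/5)/(28/5)=26/7
back: M2=26/7
back: M1=8/5−1/5·26/7=6/7
M: M0=0, M1=6/7, M2=26/7, M3=0
seg 0: a=1, c=M0/2=0, d=(M1−M0)/(6·3)=1/21, b=Δ0−h0·(2M0+M1)/6=-44/21
seg 1: a=-4, c=M1/2=3/7, d=(M2−M1)/(6·2)=5/21, b=Δ1−h1·(2M1+M2)/6=-17/21
seg 2: a=-2, c=M2/2=13/7, d=(M3−M2)/(6·1)=-13/21, b=Δ2−h2·(2M2+M3)/6=79/21
t_q=9/2 → seg 1, τ=3/2; S=-4+-17/21·τ+3/7·τ²+5/21·τ³=-193/56

  seg 0: a=1 b=-44/21 c=0 d=1/21
  seg 1: a=-4 b=-17/21 c=3/7 d=5/21
  seg 2: a=-2 b=79/21 c=13/7 d=-13/21
S(9/2) = -193/56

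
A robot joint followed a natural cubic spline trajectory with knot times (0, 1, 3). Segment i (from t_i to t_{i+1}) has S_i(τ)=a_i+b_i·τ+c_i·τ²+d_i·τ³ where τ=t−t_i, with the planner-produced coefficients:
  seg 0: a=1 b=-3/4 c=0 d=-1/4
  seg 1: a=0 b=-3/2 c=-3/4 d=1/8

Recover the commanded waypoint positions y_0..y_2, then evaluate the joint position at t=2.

y_0 = S_0(0) = a_0 = 1
y_1 = S_1(0) = a_1 = 0
y_2 = S_1(2) = -5
t_q=2 is in segment 1 (τ=1); S_1(τ)=-17/8

y_0=1 y_1=0 y_2=-5
S(2) = -17/8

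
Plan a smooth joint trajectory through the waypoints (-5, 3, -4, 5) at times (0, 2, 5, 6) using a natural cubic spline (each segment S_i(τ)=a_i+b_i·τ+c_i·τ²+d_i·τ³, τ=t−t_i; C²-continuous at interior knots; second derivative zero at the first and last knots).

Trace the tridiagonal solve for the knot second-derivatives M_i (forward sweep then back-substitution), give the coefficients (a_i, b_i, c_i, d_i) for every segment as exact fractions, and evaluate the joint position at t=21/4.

  seg 0: a=-5 b=1360/213 c=0 d=-127/213
  seg 1: a=3 b=-164/213 c=-254/71 d=217/213
  seg 2: a=-4 b=1123/213 c=397/71 d=-397/213
S(21/4) = -10731/4544

Δ: Δ0=4, Δ1=-7/3, Δ2=9
row 1: diag=10, rhs=-38; c'=3/10, d'=-19/5
row 2: denom=8−3·3/10=71/10; d'=(68−3·-19/5)/(71/10)=794/71
back: M2=794/71
back: M1=-19/5−3/10·794/71=-508/71
M: M0=0, M1=-508/71, M2=794/71, M3=0
seg 0: a=-5, c=M0/2=0, d=(M1−M0)/(6·2)=-127/213, b=Δ0−h0·(2M0+M1)/6=1360/213
seg 1: a=3, c=M1/2=-254/71, d=(M2−M1)/(6·3)=217/213, b=Δ1−h1·(2M1+M2)/6=-164/213
seg 2: a=-4, c=M2/2=397/71, d=(M3−M2)/(6·1)=-397/213, b=Δ2−h2·(2M2+M3)/6=1123/213
t_q=21/4 → seg 2, τ=1/4; S=-4+1123/213·τ+397/71·τ²+-397/213·τ³=-10731/4544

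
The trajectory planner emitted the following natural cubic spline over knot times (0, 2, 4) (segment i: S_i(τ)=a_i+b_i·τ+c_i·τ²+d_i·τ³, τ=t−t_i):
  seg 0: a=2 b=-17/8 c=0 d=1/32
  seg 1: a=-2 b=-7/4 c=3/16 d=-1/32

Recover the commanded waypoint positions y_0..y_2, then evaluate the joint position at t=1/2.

y_0 = S_0(0) = a_0 = 2
y_1 = S_1(0) = a_1 = -2
y_2 = S_1(2) = -5
t_q=1/2 is in segment 0 (τ=1/2); S_0(τ)=241/256

y_0=2 y_1=-2 y_2=-5
S(1/2) = 241/256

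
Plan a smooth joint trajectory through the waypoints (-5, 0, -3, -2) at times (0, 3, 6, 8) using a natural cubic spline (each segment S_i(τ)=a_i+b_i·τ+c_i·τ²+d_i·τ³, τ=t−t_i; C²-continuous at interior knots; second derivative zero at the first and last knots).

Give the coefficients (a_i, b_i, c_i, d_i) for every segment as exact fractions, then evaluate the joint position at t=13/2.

  seg 0: a=-5 b=557/222 c=0 d=-187/1998
  seg 1: a=0 b=-2/111 c=-187/222 d=343/1998
  seg 2: a=-3 b=-97/222 c=26/37 d=-13/111
S(13/2) = -905/296

Δ: Δ0=5/3, Δ1=-1, Δ2=1/2
row 1: diag=12, rhs=-16; c'=1/4, d'=-4/3
row 2: denom=10−3·1/4=37/4; d'=(9−3·-4/3)/(37/4)=52/37
back: M2=52/37
back: M1=-4/3−1/4·52/37=-187/111
M: M0=0, M1=-187/111, M2=52/37, M3=0
seg 0: a=-5, c=M0/2=0, d=(M1−M0)/(6·3)=-187/1998, b=Δ0−h0·(2M0+M1)/6=557/222
seg 1: a=0, c=M1/2=-187/222, d=(M2−M1)/(6·3)=343/1998, b=Δ1−h1·(2M1+M2)/6=-2/111
seg 2: a=-3, c=M2/2=26/37, d=(M3−M2)/(6·2)=-13/111, b=Δ2−h2·(2M2+M3)/6=-97/222
t_q=13/2 → seg 2, τ=1/2; S=-3+-97/222·τ+26/37·τ²+-13/111·τ³=-905/296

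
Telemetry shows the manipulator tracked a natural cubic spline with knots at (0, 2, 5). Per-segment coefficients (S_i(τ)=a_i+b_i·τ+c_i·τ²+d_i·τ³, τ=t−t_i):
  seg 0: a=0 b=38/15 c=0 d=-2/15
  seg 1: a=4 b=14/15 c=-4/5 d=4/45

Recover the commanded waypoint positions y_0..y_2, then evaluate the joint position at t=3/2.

y_0=0 y_1=4 y_2=2
S(3/2) = 67/20

y_0 = S_0(0) = a_0 = 0
y_1 = S_1(0) = a_1 = 4
y_2 = S_1(3) = 2
t_q=3/2 is in segment 0 (τ=3/2); S_0(τ)=67/20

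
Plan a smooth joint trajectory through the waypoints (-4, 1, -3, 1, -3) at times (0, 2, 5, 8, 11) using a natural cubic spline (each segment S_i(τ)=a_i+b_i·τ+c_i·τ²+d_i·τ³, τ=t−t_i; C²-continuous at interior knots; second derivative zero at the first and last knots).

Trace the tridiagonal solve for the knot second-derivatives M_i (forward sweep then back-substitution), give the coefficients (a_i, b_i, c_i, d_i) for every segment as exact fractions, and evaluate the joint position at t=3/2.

  seg 0: a=-4 b=730/207 c=0 d=-425/1656
  seg 1: a=1 b=185/414 c=-425/276 d=2351/7452
  seg 2: a=-3 b=-227/828 c=269/207 d=-1897/7452
  seg 3: a=1 b=269/414 c=-821/828 d=821/7452
S(3/2) = 1871/4416

Δ: Δ0=5/2, Δ1=-4/3, Δ2=4/3, Δ3=-4/3
row 1: diag=10, rhs=-23; c'=3/10, d'=-23/10
row 2: denom=12−3·3/10=111/10; d'=(16−3·-23/10)/(111/10)=229/111
row 3: denom=12−3·10/37=414/37; d'=(-16−3·229/111)/(414/37)=-821/414
back: M3=-821/414
back: M2=229/111−10/37·-821/414=538/207
back: M1=-23/10−3/10·538/207=-425/138
M: M0=0, M1=-425/138, M2=538/207, M3=-821/414, M4=0
seg 0: a=-4, c=M0/2=0, d=(M1−M0)/(6·2)=-425/1656, b=Δ0−h0·(2M0+M1)/6=730/207
seg 1: a=1, c=M1/2=-425/276, d=(M2−M1)/(6·3)=2351/7452, b=Δ1−h1·(2M1+M2)/6=185/414
seg 2: a=-3, c=M2/2=269/207, d=(M3−M2)/(6·3)=-1897/7452, b=Δ2−h2·(2M2+M3)/6=-227/828
seg 3: a=1, c=M3/2=-821/828, d=(M4−M3)/(6·3)=821/7452, b=Δ3−h3·(2M3+M4)/6=269/414
t_q=3/2 → seg 0, τ=3/2; S=-4+730/207·τ+0·τ²+-425/1656·τ³=1871/4416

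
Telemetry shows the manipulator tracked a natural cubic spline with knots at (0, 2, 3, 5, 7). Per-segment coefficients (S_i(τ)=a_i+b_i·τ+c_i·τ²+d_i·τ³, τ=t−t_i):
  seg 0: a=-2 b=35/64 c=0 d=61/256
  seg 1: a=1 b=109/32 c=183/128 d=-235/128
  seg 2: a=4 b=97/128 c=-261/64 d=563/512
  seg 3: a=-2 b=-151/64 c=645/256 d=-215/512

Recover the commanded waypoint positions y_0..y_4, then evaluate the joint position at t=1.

y_0=-2 y_1=1 y_2=4 y_3=-2 y_4=0
S(1) = -311/256

y_0 = S_0(0) = a_0 = -2
y_1 = S_1(0) = a_1 = 1
y_2 = S_2(0) = a_2 = 4
y_3 = S_3(0) = a_3 = -2
y_4 = S_3(2) = 0
t_q=1 is in segment 0 (τ=1); S_0(τ)=-311/256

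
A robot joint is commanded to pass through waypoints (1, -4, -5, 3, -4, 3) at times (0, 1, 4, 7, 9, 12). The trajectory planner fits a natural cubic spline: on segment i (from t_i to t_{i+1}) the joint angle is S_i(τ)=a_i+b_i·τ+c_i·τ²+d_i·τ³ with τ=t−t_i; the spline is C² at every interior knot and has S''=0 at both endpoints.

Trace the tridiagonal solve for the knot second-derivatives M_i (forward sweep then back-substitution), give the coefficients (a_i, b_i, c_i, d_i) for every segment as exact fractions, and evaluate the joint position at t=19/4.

Δ: Δ0=-5, Δ1=-1/3, Δ2=8/3, Δ3=-7/2, Δ4=7/3
row 1: diag=8, rhs=28; c'=3/8, d'=7/2
row 2: denom=12−3·3/8=87/8; d'=(18−3·7/2)/(87/8)=20/29
row 3: denom=10−3·8/29=266/29; d'=(-37−3·20/29)/(266/29)=-1133/266
row 4: denom=10−2·29/133=1272/133; d'=(35−2·-1133/266)/(1272/133)=1447/318
back: M4=1447/318
back: M3=-1133/266−29/133·1447/318=-835/159
back: M2=20/29−8/29·-835/159=340/159
back: M1=7/2−3/8·340/159=143/53
M: M0=0, M1=143/53, M2=340/159, M3=-835/159, M4=1447/318, M5=0
seg 0: a=1, c=M0/2=0, d=(M1−M0)/(6·1)=143/318, b=Δ0−h0·(2M0+M1)/6=-1733/318
seg 1: a=-4, c=M1/2=143/106, d=(M2−M1)/(6·3)=-89/2862, b=Δ1−h1·(2M1+M2)/6=-652/159
seg 2: a=-5, c=M2/2=170/159, d=(M3−M2)/(6·3)=-1175/2862, b=Δ2−h2·(2M2+M3)/6=1003/318
seg 3: a=3, c=M3/2=-835/318, d=(M4−M3)/(6·2)=1039/1272, b=Δ3−h3·(2M3+M4)/6=-241/159
seg 4: a=-4, c=M4/2=1447/636, d=(M5−M4)/(6·3)=-1447/5724, b=Δ4−h4·(2M4+M5)/6=-235/106
t_q=19/4 → seg 2, τ=3/4; S=-5+1003/318·τ+170/159·τ²+-1175/2862·τ³=-14967/6784

  seg 0: a=1 b=-1733/318 c=0 d=143/318
  seg 1: a=-4 b=-652/159 c=143/106 d=-89/2862
  seg 2: a=-5 b=1003/318 c=170/159 d=-1175/2862
  seg 3: a=3 b=-241/159 c=-835/318 d=1039/1272
  seg 4: a=-4 b=-235/106 c=1447/636 d=-1447/5724
S(19/4) = -14967/6784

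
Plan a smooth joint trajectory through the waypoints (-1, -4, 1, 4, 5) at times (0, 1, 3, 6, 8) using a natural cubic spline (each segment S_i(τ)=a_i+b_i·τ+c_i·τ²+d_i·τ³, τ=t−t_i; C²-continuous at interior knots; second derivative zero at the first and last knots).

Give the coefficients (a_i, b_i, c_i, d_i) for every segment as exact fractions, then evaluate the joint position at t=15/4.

Δ: Δ0=-3, Δ1=5/2, Δ2=1, Δ3=1/2
row 1: diag=6, rhs=33; c'=1/3, d'=11/2
row 2: denom=10−2·1/3=28/3; d'=(-9−2·11/2)/(28/3)=-15/7
row 3: denom=10−3·9/28=253/28; d'=(-3−3·-15/7)/(253/28)=96/253
back: M3=96/253
back: M2=-15/7−9/28·96/253=-573/253
back: M1=11/2−1/3·-573/253=3165/506
M: M0=0, M1=3165/506, M2=-573/253, M3=96/253, M4=0
seg 0: a=-1, c=M0/2=0, d=(M1−M0)/(6·1)=1055/1012, b=Δ0−h0·(2M0+M1)/6=-4091/1012
seg 1: a=-4, c=M1/2=3165/1012, d=(M2−M1)/(6·2)=-1437/2024, b=Δ1−h1·(2M1+M2)/6=-463/506
seg 2: a=1, c=M2/2=-573/506, d=(M3−M2)/(6·3)=223/1518, b=Δ2−h2·(2M2+M3)/6=778/253
seg 3: a=4, c=M3/2=48/253, d=(M4−M3)/(6·2)=-8/253, b=Δ3−h3·(2M3+M4)/6=125/506
t_q=15/4 → seg 2, τ=3/4; S=1+778/253·τ+-573/506·τ²+223/1518·τ³=8041/2944

  seg 0: a=-1 b=-4091/1012 c=0 d=1055/1012
  seg 1: a=-4 b=-463/506 c=3165/1012 d=-1437/2024
  seg 2: a=1 b=778/253 c=-573/506 d=223/1518
  seg 3: a=4 b=125/506 c=48/253 d=-8/253
S(15/4) = 8041/2944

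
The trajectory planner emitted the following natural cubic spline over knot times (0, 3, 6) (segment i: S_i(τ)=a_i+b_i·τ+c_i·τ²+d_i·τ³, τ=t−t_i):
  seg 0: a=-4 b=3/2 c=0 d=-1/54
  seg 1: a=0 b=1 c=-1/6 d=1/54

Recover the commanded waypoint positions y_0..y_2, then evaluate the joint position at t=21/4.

y_0 = S_0(0) = a_0 = -4
y_1 = S_1(0) = a_1 = 0
y_2 = S_1(3) = 2
t_q=21/4 is in segment 1 (τ=9/4); S_1(τ)=207/128

y_0=-4 y_1=0 y_2=2
S(21/4) = 207/128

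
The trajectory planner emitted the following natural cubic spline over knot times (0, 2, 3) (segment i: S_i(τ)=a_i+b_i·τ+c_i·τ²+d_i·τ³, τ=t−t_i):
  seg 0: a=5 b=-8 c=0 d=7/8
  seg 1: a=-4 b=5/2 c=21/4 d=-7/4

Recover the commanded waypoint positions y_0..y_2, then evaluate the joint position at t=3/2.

y_0=5 y_1=-4 y_2=2
S(3/2) = -259/64

y_0 = S_0(0) = a_0 = 5
y_1 = S_1(0) = a_1 = -4
y_2 = S_1(1) = 2
t_q=3/2 is in segment 0 (τ=3/2); S_0(τ)=-259/64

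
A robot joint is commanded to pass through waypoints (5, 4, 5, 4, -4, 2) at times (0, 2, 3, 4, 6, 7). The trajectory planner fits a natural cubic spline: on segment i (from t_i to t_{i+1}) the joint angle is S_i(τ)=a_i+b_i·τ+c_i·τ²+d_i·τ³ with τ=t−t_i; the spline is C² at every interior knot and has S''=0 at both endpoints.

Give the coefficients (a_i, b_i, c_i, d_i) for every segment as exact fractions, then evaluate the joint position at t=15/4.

Δ: Δ0=-1/2, Δ1=1, Δ2=-1, Δ3=-4, Δ4=6
row 1: diag=6, rhs=9; c'=1/6, d'=3/2
row 2: denom=4−1·1/6=23/6; d'=(-12−1·3/2)/(23/6)=-81/23
row 3: denom=6−1·6/23=132/23; d'=(-18−1·-81/23)/(132/23)=-111/44
row 4: denom=6−2·23/66=175/33; d'=(60−2·-111/44)/(175/33)=4293/350
back: M4=4293/350
back: M3=-111/44−23/66·4293/350=-2379/350
back: M2=-81/23−6/23·-2379/350=-306/175
back: M1=3/2−1/6·-306/175=627/350
M: M0=0, M1=627/350, M2=-306/175, M3=-2379/350, M4=4293/350, M5=0
seg 0: a=5, c=M0/2=0, d=(M1−M0)/(6·2)=209/1400, b=Δ0−h0·(2M0+M1)/6=-192/175
seg 1: a=4, c=M1/2=627/700, d=(M2−M1)/(6·1)=-59/100, b=Δ1−h1·(2M1+M2)/6=243/350
seg 2: a=5, c=M2/2=-153/175, d=(M3−M2)/(6·1)=-589/700, b=Δ2−h2·(2M2+M3)/6=501/700
seg 3: a=4, c=M3/2=-2379/700, d=(M4−M3)/(6·2)=278/175, b=Δ3−h3·(2M3+M4)/6=-249/70
seg 4: a=-4, c=M4/2=4293/700, d=(M5−M4)/(6·1)=-1431/700, b=Δ4−h4·(2M4+M5)/6=669/350
t_q=15/4 → seg 2, τ=3/4; S=5+501/700·τ+-153/175·τ²+-589/700·τ³=210113/44800

  seg 0: a=5 b=-192/175 c=0 d=209/1400
  seg 1: a=4 b=243/350 c=627/700 d=-59/100
  seg 2: a=5 b=501/700 c=-153/175 d=-589/700
  seg 3: a=4 b=-249/70 c=-2379/700 d=278/175
  seg 4: a=-4 b=669/350 c=4293/700 d=-1431/700
S(15/4) = 210113/44800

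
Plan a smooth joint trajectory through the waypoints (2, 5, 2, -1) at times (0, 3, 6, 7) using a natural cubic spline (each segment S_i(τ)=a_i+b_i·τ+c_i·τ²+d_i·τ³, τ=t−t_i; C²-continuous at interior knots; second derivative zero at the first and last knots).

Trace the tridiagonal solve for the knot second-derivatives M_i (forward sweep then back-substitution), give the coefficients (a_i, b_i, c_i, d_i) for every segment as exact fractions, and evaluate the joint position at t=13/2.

Δ: Δ0=1, Δ1=-1, Δ2=-3
row 1: diag=12, rhs=-12; c'=1/4, d'=-1
row 2: denom=8−3·1/4=29/4; d'=(-12−3·-1)/(29/4)=-36/29
back: M2=-36/29
back: M1=-1−1/4·-36/29=-20/29
M: M0=0, M1=-20/29, M2=-36/29, M3=0
seg 0: a=2, c=M0/2=0, d=(M1−M0)/(6·3)=-10/261, b=Δ0−h0·(2M0+M1)/6=39/29
seg 1: a=5, c=M1/2=-10/29, d=(M2−M1)/(6·3)=-8/261, b=Δ1−h1·(2M1+M2)/6=9/29
seg 2: a=2, c=M2/2=-18/29, d=(M3−M2)/(6·1)=6/29, b=Δ2−h2·(2M2+M3)/6=-75/29
t_q=13/2 → seg 2, τ=1/2; S=2+-75/29·τ+-18/29·τ²+6/29·τ³=67/116

  seg 0: a=2 b=39/29 c=0 d=-10/261
  seg 1: a=5 b=9/29 c=-10/29 d=-8/261
  seg 2: a=2 b=-75/29 c=-18/29 d=6/29
S(13/2) = 67/116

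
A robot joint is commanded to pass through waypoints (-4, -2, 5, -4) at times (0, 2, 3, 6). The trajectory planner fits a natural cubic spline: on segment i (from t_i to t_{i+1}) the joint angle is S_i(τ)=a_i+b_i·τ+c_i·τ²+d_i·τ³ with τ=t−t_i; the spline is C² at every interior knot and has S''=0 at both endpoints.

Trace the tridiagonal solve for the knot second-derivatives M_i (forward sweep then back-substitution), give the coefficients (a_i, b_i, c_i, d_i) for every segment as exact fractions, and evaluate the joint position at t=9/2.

  seg 0: a=-4 b=-69/47 c=0 d=29/47
  seg 1: a=-2 b=279/47 c=174/47 d=-124/47
  seg 2: a=5 b=255/47 c=-198/47 d=22/47
S(9/2) = 985/188

Δ: Δ0=1, Δ1=7, Δ2=-3
row 1: diag=6, rhs=36; c'=1/6, d'=6
row 2: denom=8−1·1/6=47/6; d'=(-60−1·6)/(47/6)=-396/47
back: M2=-396/47
back: M1=6−1/6·-396/47=348/47
M: M0=0, M1=348/47, M2=-396/47, M3=0
seg 0: a=-4, c=M0/2=0, d=(M1−M0)/(6·2)=29/47, b=Δ0−h0·(2M0+M1)/6=-69/47
seg 1: a=-2, c=M1/2=174/47, d=(M2−M1)/(6·1)=-124/47, b=Δ1−h1·(2M1+M2)/6=279/47
seg 2: a=5, c=M2/2=-198/47, d=(M3−M2)/(6·3)=22/47, b=Δ2−h2·(2M2+M3)/6=255/47
t_q=9/2 → seg 2, τ=3/2; S=5+255/47·τ+-198/47·τ²+22/47·τ³=985/188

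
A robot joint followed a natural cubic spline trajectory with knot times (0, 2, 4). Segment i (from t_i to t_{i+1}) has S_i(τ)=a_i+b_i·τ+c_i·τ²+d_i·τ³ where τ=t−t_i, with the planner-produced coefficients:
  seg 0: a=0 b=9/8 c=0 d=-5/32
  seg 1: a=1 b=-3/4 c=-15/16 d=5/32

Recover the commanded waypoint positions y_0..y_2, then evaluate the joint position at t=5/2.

y_0=0 y_1=1 y_2=-3
S(5/2) = 105/256

y_0 = S_0(0) = a_0 = 0
y_1 = S_1(0) = a_1 = 1
y_2 = S_1(2) = -3
t_q=5/2 is in segment 1 (τ=1/2); S_1(τ)=105/256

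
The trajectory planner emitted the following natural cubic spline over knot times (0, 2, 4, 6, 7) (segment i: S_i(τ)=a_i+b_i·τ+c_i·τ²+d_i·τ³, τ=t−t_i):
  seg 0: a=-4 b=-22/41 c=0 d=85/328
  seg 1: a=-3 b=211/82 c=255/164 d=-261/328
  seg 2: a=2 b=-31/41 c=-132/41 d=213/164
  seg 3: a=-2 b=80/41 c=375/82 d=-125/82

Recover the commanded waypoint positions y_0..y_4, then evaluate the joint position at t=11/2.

y_0 = S_0(0) = a_0 = -4
y_1 = S_1(0) = a_1 = -3
y_2 = S_2(0) = a_2 = 2
y_3 = S_3(0) = a_3 = -2
y_4 = S_3(1) = 3
t_q=11/2 is in segment 2 (τ=3/2); S_2(τ)=-2617/1312

y_0=-4 y_1=-3 y_2=2 y_3=-2 y_4=3
S(11/2) = -2617/1312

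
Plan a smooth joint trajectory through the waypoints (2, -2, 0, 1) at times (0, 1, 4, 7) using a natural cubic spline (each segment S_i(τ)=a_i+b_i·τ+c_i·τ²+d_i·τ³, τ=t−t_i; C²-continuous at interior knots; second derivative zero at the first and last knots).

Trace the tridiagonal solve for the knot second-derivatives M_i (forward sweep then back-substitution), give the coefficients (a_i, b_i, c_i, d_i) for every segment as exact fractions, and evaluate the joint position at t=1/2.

Δ: Δ0=-4, Δ1=2/3, Δ2=1/3
row 1: diag=8, rhs=28; c'=3/8, d'=7/2
row 2: denom=12−3·3/8=87/8; d'=(-2−3·7/2)/(87/8)=-100/87
back: M2=-100/87
back: M1=7/2−3/8·-100/87=114/29
M: M0=0, M1=114/29, M2=-100/87, M3=0
seg 0: a=2, c=M0/2=0, d=(M1−M0)/(6·1)=19/29, b=Δ0−h0·(2M0+M1)/6=-135/29
seg 1: a=-2, c=M1/2=57/29, d=(M2−M1)/(6·3)=-221/783, b=Δ1−h1·(2M1+M2)/6=-78/29
seg 2: a=0, c=M2/2=-50/87, d=(M3−M2)/(6·3)=50/783, b=Δ2−h2·(2M2+M3)/6=43/29
t_q=1/2 → seg 0, τ=1/2; S=2+-135/29·τ+0·τ²+19/29·τ³=-57/232

  seg 0: a=2 b=-135/29 c=0 d=19/29
  seg 1: a=-2 b=-78/29 c=57/29 d=-221/783
  seg 2: a=0 b=43/29 c=-50/87 d=50/783
S(1/2) = -57/232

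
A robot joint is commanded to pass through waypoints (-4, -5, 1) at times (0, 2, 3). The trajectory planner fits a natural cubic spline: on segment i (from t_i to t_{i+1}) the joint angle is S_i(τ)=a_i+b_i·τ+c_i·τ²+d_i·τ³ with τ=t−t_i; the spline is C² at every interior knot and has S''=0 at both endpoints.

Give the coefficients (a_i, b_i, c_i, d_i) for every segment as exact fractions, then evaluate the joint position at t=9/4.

Δ: Δ0=-1/2, Δ1=6
row 1: diag=6, rhs=39; c'=1/6, d'=13/2
back: M1=13/2
M: M0=0, M1=13/2, M2=0
seg 0: a=-4, c=M0/2=0, d=(M1−M0)/(6·2)=13/24, b=Δ0−h0·(2M0+M1)/6=-8/3
seg 1: a=-5, c=M1/2=13/4, d=(M2−M1)/(6·1)=-13/12, b=Δ1−h1·(2M1+M2)/6=23/6
t_q=9/4 → seg 1, τ=1/4; S=-5+23/6·τ+13/4·τ²+-13/12·τ³=-987/256

  seg 0: a=-4 b=-8/3 c=0 d=13/24
  seg 1: a=-5 b=23/6 c=13/4 d=-13/12
S(9/4) = -987/256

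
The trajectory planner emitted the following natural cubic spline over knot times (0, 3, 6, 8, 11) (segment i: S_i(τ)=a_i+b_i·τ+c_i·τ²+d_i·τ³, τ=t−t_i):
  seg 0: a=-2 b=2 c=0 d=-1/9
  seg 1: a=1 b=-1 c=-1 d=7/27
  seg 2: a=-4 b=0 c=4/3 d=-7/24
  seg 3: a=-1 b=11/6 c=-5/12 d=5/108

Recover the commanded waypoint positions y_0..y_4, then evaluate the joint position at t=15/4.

y_0 = S_0(0) = a_0 = -2
y_1 = S_1(0) = a_1 = 1
y_2 = S_2(0) = a_2 = -4
y_3 = S_3(0) = a_3 = -1
y_4 = S_3(3) = 2
t_q=15/4 is in segment 1 (τ=3/4); S_1(τ)=-13/64

y_0=-2 y_1=1 y_2=-4 y_3=-1 y_4=2
S(15/4) = -13/64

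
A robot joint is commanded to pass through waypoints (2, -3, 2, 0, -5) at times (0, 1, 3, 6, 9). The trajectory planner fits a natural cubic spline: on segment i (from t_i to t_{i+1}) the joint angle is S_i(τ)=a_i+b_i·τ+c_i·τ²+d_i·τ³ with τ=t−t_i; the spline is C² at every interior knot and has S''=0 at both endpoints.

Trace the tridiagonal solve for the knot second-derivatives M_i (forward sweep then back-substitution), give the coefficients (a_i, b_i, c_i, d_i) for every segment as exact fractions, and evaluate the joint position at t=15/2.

  seg 0: a=2 b=-7985/1236 c=0 d=1805/1236
  seg 1: a=-3 b=-1285/618 c=1805/412 d=-2585/2472
  seg 2: a=2 b=895/309 c=-195/103 d=218/927
  seg 3: a=0 b=-653/309 c=23/103 d=-23/927
S(15/2) = -2267/824

Δ: Δ0=-5, Δ1=5/2, Δ2=-2/3, Δ3=-5/3
row 1: diag=6, rhs=45; c'=1/3, d'=15/2
row 2: denom=10−2·1/3=28/3; d'=(-19−2·15/2)/(28/3)=-51/14
row 3: denom=12−3·9/28=309/28; d'=(-6−3·-51/14)/(309/28)=46/103
back: M3=46/103
back: M2=-51/14−9/28·46/103=-390/103
back: M1=15/2−1/3·-390/103=1805/206
M: M0=0, M1=1805/206, M2=-390/103, M3=46/103, M4=0
seg 0: a=2, c=M0/2=0, d=(M1−M0)/(6·1)=1805/1236, b=Δ0−h0·(2M0+M1)/6=-7985/1236
seg 1: a=-3, c=M1/2=1805/412, d=(M2−M1)/(6·2)=-2585/2472, b=Δ1−h1·(2M1+M2)/6=-1285/618
seg 2: a=2, c=M2/2=-195/103, d=(M3−M2)/(6·3)=218/927, b=Δ2−h2·(2M2+M3)/6=895/309
seg 3: a=0, c=M3/2=23/103, d=(M4−M3)/(6·3)=-23/927, b=Δ3−h3·(2M3+M4)/6=-653/309
t_q=15/2 → seg 3, τ=3/2; S=0+-653/309·τ+23/103·τ²+-23/927·τ³=-2267/824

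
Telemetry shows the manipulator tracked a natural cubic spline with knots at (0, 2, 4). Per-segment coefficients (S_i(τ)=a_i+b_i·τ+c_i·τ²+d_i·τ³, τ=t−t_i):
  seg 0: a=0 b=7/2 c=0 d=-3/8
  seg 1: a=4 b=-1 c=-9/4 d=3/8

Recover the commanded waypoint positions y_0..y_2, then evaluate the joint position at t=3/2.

y_0=0 y_1=4 y_2=-4
S(3/2) = 255/64

y_0 = S_0(0) = a_0 = 0
y_1 = S_1(0) = a_1 = 4
y_2 = S_1(2) = -4
t_q=3/2 is in segment 0 (τ=3/2); S_0(τ)=255/64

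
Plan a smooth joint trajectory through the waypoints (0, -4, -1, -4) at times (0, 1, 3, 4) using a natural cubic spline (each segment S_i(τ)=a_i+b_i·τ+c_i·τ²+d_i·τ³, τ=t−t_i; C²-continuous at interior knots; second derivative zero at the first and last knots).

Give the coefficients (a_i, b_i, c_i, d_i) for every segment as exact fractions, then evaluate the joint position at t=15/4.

Δ: Δ0=-4, Δ1=3/2, Δ2=-3
row 1: diag=6, rhs=33; c'=1/3, d'=11/2
row 2: denom=6−2·1/3=16/3; d'=(-27−2·11/2)/(16/3)=-57/8
back: M2=-57/8
back: M1=11/2−1/3·-57/8=63/8
M: M0=0, M1=63/8, M2=-57/8, M3=0
seg 0: a=0, c=M0/2=0, d=(M1−M0)/(6·1)=21/16, b=Δ0−h0·(2M0+M1)/6=-85/16
seg 1: a=-4, c=M1/2=63/16, d=(M2−M1)/(6·2)=-5/4, b=Δ1−h1·(2M1+M2)/6=-11/8
seg 2: a=-1, c=M2/2=-57/16, d=(M3−M2)/(6·1)=19/16, b=Δ2−h2·(2M2+M3)/6=-5/8
t_q=15/4 → seg 2, τ=3/4; S=-1+-5/8·τ+-57/16·τ²+19/16·τ³=-3043/1024

  seg 0: a=0 b=-85/16 c=0 d=21/16
  seg 1: a=-4 b=-11/8 c=63/16 d=-5/4
  seg 2: a=-1 b=-5/8 c=-57/16 d=19/16
S(15/4) = -3043/1024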